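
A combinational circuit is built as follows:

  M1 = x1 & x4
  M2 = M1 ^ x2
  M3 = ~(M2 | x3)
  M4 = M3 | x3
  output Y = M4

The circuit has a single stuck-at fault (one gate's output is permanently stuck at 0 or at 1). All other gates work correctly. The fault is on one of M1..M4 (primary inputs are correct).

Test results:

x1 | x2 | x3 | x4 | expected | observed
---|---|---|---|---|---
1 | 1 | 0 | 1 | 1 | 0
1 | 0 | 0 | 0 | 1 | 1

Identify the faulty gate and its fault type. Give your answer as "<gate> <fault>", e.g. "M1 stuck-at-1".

M1 stuck-at-0

Fault-free values for test 1 (x1=1, x2=1, x3=0, x4=1): M1=1, M2=0, M3=1, M4=1, giving Y=1. Observed 0.
Test 1: faults giving observed 0 are {M1 stuck-at-0, M2 stuck-at-1, M3 stuck-at-0, M4 stuck-at-0}.
Test 2 (x1=1, x2=0, x3=0, x4=0): fault-free M1=0, M2=0, M3=1, M4=1 → 1; observed 1. Eliminates M2 stuck-at-1, M3 stuck-at-0, M4 stuck-at-0.
Only M1 stuck-at-0 is consistent with every test.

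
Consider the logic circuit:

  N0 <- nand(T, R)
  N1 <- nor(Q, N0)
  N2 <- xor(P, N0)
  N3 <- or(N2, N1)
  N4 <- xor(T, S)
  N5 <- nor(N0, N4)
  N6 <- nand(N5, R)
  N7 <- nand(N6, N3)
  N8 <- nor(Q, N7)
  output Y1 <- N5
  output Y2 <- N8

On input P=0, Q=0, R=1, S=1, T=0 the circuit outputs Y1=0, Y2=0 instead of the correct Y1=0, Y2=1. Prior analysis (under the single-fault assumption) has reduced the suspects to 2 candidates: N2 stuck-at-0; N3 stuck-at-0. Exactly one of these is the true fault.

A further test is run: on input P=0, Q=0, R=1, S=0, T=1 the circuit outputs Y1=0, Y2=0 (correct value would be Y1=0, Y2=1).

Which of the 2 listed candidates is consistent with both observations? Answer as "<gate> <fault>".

N3 stuck-at-0

Evaluate each candidate on input P=0, Q=0, R=1, S=0, T=1:
  N2 stuck-at-0: N0=0, N1=1, N2=0 [stuck-at-0], N3=1, N4=1, N5=0, N6=1, N7=0, N8=1 → Y1=0, Y2=1 — eliminated
  N3 stuck-at-0: N0=0, N1=1, N2=0, N3=0 [stuck-at-0], N4=1, N5=0, N6=1, N7=1, N8=0 → Y1=0, Y2=0 — matches
Only N3 stuck-at-0 reproduces the observed Y1=0, Y2=0.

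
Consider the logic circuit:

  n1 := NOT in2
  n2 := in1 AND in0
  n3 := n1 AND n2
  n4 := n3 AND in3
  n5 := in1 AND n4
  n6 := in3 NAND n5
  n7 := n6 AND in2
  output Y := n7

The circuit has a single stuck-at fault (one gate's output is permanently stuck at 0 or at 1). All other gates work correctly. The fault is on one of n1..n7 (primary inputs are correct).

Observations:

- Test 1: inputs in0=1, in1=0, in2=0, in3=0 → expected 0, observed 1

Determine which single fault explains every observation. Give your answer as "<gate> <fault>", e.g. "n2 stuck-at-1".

n7 stuck-at-1

Fault-free values for test 1 (in0=1, in1=0, in2=0, in3=0): n1=1, n2=0, n3=0, n4=0, n5=0, n6=1, n7=0, giving Y=0. Observed 1.
Test 1: faults giving observed 1 are {n7 stuck-at-1}.
Only n7 stuck-at-1 is consistent with every test.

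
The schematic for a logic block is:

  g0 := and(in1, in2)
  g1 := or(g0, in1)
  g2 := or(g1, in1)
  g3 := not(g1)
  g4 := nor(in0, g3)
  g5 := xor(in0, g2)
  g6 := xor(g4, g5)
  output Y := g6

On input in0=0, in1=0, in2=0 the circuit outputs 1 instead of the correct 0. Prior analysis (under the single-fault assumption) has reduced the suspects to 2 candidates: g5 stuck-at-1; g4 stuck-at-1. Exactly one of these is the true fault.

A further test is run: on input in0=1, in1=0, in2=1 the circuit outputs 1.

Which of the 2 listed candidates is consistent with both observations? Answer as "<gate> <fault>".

Evaluate each candidate on input in0=1, in1=0, in2=1:
  g5 stuck-at-1: g0=0, g1=0, g2=0, g3=1, g4=0, g5=1 [stuck-at-1], g6=1 → 1 — matches
  g4 stuck-at-1: g0=0, g1=0, g2=0, g3=1, g4=1 [stuck-at-1], g5=1, g6=0 → 0 — eliminated
Only g5 stuck-at-1 reproduces the observed 1.

g5 stuck-at-1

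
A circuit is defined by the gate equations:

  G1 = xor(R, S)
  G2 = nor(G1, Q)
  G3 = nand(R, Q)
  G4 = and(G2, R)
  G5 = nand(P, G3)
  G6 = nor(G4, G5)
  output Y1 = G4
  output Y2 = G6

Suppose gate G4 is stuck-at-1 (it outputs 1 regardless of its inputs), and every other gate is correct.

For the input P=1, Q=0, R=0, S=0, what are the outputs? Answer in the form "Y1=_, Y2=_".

Propagate with G4 forced: G1=0, G2=1, G3=1, G4=1 [stuck-at-1], G5=0, G6=0.
So the outputs are Y1=1, Y2=0. (Without the fault they would be Y1=0, Y2=1.)

Y1=1, Y2=0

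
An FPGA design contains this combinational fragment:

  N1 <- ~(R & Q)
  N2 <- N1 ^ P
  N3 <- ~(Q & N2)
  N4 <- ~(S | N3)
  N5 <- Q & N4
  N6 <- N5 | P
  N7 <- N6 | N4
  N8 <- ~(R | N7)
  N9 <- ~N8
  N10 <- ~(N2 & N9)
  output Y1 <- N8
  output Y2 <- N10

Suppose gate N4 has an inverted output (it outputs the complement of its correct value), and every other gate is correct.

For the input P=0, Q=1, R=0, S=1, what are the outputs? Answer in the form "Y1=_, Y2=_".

Propagate with N4 forced: N1=1, N2=1, N3=0, N4=1 [inverted output], N5=1, N6=1, N7=1, N8=0, N9=1, N10=0.
So the outputs are Y1=0, Y2=0. (Without the fault they would be Y1=1, Y2=1.)

Y1=0, Y2=0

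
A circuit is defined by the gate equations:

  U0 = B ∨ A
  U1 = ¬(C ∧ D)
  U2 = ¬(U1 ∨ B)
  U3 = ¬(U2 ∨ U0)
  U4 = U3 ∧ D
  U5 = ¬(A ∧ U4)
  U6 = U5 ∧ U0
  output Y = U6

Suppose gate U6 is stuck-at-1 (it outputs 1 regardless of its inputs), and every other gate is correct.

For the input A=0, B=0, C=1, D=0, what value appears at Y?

Propagate with U6 forced: U0=0, U1=1, U2=0, U3=1, U4=0, U5=1, U6=1 [stuck-at-1].
So Y = 1. (Without the fault it would be 0.)

1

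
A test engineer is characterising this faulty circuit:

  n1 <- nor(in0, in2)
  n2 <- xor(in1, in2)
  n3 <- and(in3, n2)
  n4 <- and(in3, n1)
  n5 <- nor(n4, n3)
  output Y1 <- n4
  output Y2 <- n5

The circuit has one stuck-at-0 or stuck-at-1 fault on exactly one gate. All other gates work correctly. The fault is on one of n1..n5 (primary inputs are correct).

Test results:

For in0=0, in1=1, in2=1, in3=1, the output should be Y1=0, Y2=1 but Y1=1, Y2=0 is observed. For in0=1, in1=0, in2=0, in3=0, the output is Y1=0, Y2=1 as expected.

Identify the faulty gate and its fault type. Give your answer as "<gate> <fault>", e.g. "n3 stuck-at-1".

Fault-free values for test 1 (in0=0, in1=1, in2=1, in3=1): n1=0, n2=0, n3=0, n4=0, n5=1, giving Y1=0, Y2=1. Observed Y1=1, Y2=0.
Test 1: faults giving observed Y1=1, Y2=0 are {n1 stuck-at-1, n4 stuck-at-1}.
Test 2 (in0=1, in1=0, in2=0, in3=0): fault-free n1=0, n2=0, n3=0, n4=0, n5=1 → Y1=0, Y2=1; observed Y1=0, Y2=1. Eliminates n4 stuck-at-1.
Only n1 stuck-at-1 is consistent with every test.

n1 stuck-at-1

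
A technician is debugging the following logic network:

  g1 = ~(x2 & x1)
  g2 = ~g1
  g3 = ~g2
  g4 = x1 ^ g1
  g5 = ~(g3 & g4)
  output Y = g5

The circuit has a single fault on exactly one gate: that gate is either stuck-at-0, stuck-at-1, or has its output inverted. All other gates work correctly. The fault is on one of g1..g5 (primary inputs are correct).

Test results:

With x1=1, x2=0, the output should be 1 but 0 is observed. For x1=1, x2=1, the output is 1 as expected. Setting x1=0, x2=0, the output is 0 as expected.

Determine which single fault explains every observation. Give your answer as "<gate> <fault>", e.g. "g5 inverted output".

g4 stuck-at-1

Fault-free values for test 1 (x1=1, x2=0): g1=1, g2=0, g3=1, g4=0, g5=1, giving Y=1. Observed 0.
Test 1: faults giving observed 0 are {g4 stuck-at-1, g4 inverted output, g5 stuck-at-0, g5 inverted output}.
Test 2 (x1=1, x2=1): fault-free g1=0, g2=1, g3=0, g4=1, g5=1 → 1; observed 1. Eliminates g5 stuck-at-0, g5 inverted output.
Test 3 (x1=0, x2=0): fault-free g1=1, g2=0, g3=1, g4=1, g5=0 → 0; observed 0. Eliminates g4 inverted output.
Only g4 stuck-at-1 is consistent with every test.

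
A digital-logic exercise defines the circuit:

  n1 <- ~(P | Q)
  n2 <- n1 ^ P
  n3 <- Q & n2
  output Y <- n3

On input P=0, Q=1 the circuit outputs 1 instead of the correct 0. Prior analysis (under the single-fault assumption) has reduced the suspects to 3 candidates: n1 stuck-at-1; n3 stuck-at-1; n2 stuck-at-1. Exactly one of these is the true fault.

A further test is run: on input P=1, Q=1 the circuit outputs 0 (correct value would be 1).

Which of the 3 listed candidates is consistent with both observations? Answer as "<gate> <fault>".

Evaluate each candidate on input P=1, Q=1:
  n1 stuck-at-1: n1=1 [stuck-at-1], n2=0, n3=0 → 0 — matches
  n3 stuck-at-1: n1=0, n2=1, n3=1 [stuck-at-1] → 1 — eliminated
  n2 stuck-at-1: n1=0, n2=1 [stuck-at-1], n3=1 → 1 — eliminated
Only n1 stuck-at-1 reproduces the observed 0.

n1 stuck-at-1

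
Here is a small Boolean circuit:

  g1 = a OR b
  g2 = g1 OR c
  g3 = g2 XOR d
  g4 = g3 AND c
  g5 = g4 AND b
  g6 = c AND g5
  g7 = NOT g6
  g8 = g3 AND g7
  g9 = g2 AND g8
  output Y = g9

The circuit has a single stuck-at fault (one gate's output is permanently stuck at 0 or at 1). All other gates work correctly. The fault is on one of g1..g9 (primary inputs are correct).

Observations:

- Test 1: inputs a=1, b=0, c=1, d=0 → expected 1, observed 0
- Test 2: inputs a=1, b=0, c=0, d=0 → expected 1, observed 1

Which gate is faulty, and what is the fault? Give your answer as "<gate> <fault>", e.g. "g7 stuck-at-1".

g5 stuck-at-1

Fault-free values for test 1 (a=1, b=0, c=1, d=0): g1=1, g2=1, g3=1, g4=1, g5=0, g6=0, g7=1, g8=1, g9=1, giving Y=1. Observed 0.
Test 1: faults giving observed 0 are {g2 stuck-at-0, g3 stuck-at-0, g5 stuck-at-1, g6 stuck-at-1, g7 stuck-at-0, g8 stuck-at-0, g9 stuck-at-0}.
Test 2 (a=1, b=0, c=0, d=0): fault-free g1=1, g2=1, g3=1, g4=0, g5=0, g6=0, g7=1, g8=1, g9=1 → 1; observed 1. Eliminates g2 stuck-at-0, g3 stuck-at-0, g6 stuck-at-1, g7 stuck-at-0, g8 stuck-at-0, g9 stuck-at-0.
Only g5 stuck-at-1 is consistent with every test.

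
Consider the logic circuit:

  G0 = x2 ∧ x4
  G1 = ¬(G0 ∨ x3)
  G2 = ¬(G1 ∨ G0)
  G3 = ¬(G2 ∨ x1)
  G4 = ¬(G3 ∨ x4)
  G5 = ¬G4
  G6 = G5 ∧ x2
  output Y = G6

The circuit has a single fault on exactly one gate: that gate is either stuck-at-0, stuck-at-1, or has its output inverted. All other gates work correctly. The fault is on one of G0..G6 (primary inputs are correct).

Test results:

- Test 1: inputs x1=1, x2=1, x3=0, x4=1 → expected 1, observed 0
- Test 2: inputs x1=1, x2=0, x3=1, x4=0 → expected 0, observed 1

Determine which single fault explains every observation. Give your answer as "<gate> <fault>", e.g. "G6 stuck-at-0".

Fault-free values for test 1 (x1=1, x2=1, x3=0, x4=1): G0=1, G1=0, G2=0, G3=0, G4=0, G5=1, G6=1, giving Y=1. Observed 0.
Test 1: faults giving observed 0 are {G4 stuck-at-1, G4 inverted output, G5 stuck-at-0, G5 inverted output, G6 stuck-at-0, G6 inverted output}.
Test 2 (x1=1, x2=0, x3=1, x4=0): fault-free G0=0, G1=0, G2=1, G3=0, G4=1, G5=0, G6=0 → 0; observed 1. Eliminates G4 stuck-at-1, G4 inverted output, G5 stuck-at-0, G5 inverted output, G6 stuck-at-0.
Only G6 inverted output is consistent with every test.

G6 inverted output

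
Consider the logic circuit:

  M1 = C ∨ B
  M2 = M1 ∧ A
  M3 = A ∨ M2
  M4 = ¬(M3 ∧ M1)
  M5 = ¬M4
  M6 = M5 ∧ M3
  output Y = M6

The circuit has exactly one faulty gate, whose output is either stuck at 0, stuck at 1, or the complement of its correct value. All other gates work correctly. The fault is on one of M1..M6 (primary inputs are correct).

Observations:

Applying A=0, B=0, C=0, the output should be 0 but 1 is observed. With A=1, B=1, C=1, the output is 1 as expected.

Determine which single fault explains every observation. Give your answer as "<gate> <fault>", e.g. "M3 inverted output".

M6 stuck-at-1

Fault-free values for test 1 (A=0, B=0, C=0): M1=0, M2=0, M3=0, M4=1, M5=0, M6=0, giving Y=0. Observed 1.
Test 1: faults giving observed 1 are {M6 stuck-at-1, M6 inverted output}.
Test 2 (A=1, B=1, C=1): fault-free M1=1, M2=1, M3=1, M4=0, M5=1, M6=1 → 1; observed 1. Eliminates M6 inverted output.
Only M6 stuck-at-1 is consistent with every test.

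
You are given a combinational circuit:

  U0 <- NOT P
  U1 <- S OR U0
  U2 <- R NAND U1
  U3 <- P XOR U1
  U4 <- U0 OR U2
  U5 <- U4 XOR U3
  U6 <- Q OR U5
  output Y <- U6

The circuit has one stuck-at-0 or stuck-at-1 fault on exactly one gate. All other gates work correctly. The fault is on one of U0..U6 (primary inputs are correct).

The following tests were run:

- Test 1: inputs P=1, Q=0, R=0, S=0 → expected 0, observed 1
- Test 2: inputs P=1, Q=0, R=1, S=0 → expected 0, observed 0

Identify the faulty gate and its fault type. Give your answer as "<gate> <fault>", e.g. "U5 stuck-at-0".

U1 stuck-at-1

Fault-free values for test 1 (P=1, Q=0, R=0, S=0): U0=0, U1=0, U2=1, U3=1, U4=1, U5=0, U6=0, giving Y=0. Observed 1.
Test 1: faults giving observed 1 are {U0 stuck-at-1, U1 stuck-at-1, U2 stuck-at-0, U3 stuck-at-0, U4 stuck-at-0, U5 stuck-at-1, U6 stuck-at-1}.
Test 2 (P=1, Q=0, R=1, S=0): fault-free U0=0, U1=0, U2=1, U3=1, U4=1, U5=0, U6=0 → 0; observed 0. Eliminates U0 stuck-at-1, U2 stuck-at-0, U3 stuck-at-0, U4 stuck-at-0, U5 stuck-at-1, U6 stuck-at-1.
Only U1 stuck-at-1 is consistent with every test.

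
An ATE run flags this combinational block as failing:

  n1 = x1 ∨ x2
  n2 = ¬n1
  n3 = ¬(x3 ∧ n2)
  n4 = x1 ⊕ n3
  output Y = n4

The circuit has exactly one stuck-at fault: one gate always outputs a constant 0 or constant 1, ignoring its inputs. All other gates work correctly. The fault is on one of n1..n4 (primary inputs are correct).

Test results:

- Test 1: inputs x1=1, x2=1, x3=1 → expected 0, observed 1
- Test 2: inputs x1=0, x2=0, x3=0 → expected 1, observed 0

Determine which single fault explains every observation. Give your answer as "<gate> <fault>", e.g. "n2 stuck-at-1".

n3 stuck-at-0

Fault-free values for test 1 (x1=1, x2=1, x3=1): n1=1, n2=0, n3=1, n4=0, giving Y=0. Observed 1.
Test 1: faults giving observed 1 are {n1 stuck-at-0, n2 stuck-at-1, n3 stuck-at-0, n4 stuck-at-1}.
Test 2 (x1=0, x2=0, x3=0): fault-free n1=0, n2=1, n3=1, n4=1 → 1; observed 0. Eliminates n1 stuck-at-0, n2 stuck-at-1, n4 stuck-at-1.
Only n3 stuck-at-0 is consistent with every test.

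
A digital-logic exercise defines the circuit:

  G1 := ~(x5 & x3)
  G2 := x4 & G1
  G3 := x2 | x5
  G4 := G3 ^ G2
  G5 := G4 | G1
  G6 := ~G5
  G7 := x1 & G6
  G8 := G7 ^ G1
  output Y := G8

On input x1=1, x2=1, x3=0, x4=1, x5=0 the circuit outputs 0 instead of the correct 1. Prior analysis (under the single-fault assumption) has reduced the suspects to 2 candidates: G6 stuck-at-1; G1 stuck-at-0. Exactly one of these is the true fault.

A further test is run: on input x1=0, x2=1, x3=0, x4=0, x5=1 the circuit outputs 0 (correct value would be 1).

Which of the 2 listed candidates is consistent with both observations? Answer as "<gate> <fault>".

G1 stuck-at-0

Evaluate each candidate on input x1=0, x2=1, x3=0, x4=0, x5=1:
  G6 stuck-at-1: G1=1, G2=0, G3=1, G4=1, G5=1, G6=1 [stuck-at-1], G7=0, G8=1 → 1 — eliminated
  G1 stuck-at-0: G1=0 [stuck-at-0], G2=0, G3=1, G4=1, G5=1, G6=0, G7=0, G8=0 → 0 — matches
Only G1 stuck-at-0 reproduces the observed 0.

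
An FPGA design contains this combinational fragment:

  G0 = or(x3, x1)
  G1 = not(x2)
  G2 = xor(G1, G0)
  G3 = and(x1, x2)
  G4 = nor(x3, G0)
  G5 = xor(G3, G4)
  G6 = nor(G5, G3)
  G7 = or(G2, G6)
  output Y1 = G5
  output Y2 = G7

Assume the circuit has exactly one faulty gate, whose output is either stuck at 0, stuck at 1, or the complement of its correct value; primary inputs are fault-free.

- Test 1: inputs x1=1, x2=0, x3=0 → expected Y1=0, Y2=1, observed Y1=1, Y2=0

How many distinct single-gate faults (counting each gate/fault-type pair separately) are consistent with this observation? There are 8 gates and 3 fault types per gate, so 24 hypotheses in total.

6

Fault-free: G0=1, G1=1, G2=0, G3=0, G4=0, G5=0, G6=1, G7=1 → Y1=0, Y2=1. Observed Y1=1, Y2=0.
  G0: none of the 3 fault types match ✗
  G1: none of the 3 fault types match ✗
  G2: none of the 3 fault types match ✗
  G3: stuck-at-1, inverted output ✓; others ✗
  G4: stuck-at-1, inverted output ✓; others ✗
  G5: stuck-at-1, inverted output ✓; others ✗
  G6: none of the 3 fault types match ✗
  G7: none of the 3 fault types match ✗
Consistent faults: {G3 stuck-at-1, G3 inverted output, G4 stuck-at-1, G4 inverted output, G5 stuck-at-1, G5 inverted output} — 6 in all.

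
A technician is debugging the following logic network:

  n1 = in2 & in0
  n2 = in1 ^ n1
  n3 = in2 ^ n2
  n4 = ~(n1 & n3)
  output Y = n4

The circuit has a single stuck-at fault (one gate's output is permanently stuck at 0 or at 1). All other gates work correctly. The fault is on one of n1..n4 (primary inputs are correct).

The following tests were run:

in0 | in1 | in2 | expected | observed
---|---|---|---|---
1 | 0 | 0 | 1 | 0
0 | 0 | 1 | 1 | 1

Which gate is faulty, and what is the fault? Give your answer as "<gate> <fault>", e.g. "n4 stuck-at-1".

Fault-free values for test 1 (in0=1, in1=0, in2=0): n1=0, n2=0, n3=0, n4=1, giving Y=1. Observed 0.
Test 1: faults giving observed 0 are {n1 stuck-at-1, n4 stuck-at-0}.
Test 2 (in0=0, in1=0, in2=1): fault-free n1=0, n2=0, n3=1, n4=1 → 1; observed 1. Eliminates n4 stuck-at-0.
Only n1 stuck-at-1 is consistent with every test.

n1 stuck-at-1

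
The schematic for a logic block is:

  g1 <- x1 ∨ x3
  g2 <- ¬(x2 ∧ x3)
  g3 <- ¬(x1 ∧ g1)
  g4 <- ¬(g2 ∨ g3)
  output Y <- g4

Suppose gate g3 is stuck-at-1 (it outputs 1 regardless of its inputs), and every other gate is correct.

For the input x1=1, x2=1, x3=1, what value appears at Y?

Propagate with g3 forced: g1=1, g2=0, g3=1 [stuck-at-1], g4=0.
So Y = 0. (Without the fault it would be 1.)

0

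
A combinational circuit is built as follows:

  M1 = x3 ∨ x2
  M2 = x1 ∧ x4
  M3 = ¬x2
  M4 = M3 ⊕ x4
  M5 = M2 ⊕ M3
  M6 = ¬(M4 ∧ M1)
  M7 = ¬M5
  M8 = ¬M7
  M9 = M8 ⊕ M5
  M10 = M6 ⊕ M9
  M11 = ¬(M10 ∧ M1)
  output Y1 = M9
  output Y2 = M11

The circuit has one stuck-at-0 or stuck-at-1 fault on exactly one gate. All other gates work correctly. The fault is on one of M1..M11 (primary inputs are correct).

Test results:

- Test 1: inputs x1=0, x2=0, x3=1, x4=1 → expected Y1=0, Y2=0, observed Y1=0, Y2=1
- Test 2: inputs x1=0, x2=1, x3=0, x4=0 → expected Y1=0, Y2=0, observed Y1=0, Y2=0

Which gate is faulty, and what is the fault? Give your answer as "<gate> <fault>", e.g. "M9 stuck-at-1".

M3 stuck-at-0

Fault-free values for test 1 (x1=0, x2=0, x3=1, x4=1): M1=1, M2=0, M3=1, M4=0, M5=1, M6=1, M7=0, M8=1, M9=0, M10=1, M11=0, giving Y1=0, Y2=0. Observed Y1=0, Y2=1.
Test 1: faults giving observed Y1=0, Y2=1 are {M1 stuck-at-0, M3 stuck-at-0, M4 stuck-at-1, M6 stuck-at-0, M10 stuck-at-0, M11 stuck-at-1}.
Test 2 (x1=0, x2=1, x3=0, x4=0): fault-free M1=1, M2=0, M3=0, M4=0, M5=0, M6=1, M7=1, M8=0, M9=0, M10=1, M11=0 → Y1=0, Y2=0; observed Y1=0, Y2=0. Eliminates M1 stuck-at-0, M4 stuck-at-1, M6 stuck-at-0, M10 stuck-at-0, M11 stuck-at-1.
Only M3 stuck-at-0 is consistent with every test.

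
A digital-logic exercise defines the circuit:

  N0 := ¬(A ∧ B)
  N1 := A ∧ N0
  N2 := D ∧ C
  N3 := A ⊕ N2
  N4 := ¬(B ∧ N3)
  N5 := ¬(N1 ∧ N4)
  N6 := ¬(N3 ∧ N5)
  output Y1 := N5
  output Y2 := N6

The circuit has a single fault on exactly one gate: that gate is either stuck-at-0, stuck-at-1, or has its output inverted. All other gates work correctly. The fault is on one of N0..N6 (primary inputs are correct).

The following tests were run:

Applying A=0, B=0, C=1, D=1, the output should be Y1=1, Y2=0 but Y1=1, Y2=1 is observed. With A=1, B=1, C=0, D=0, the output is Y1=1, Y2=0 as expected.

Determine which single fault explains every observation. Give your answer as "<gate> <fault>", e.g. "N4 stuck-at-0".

Fault-free values for test 1 (A=0, B=0, C=1, D=1): N0=1, N1=0, N2=1, N3=1, N4=1, N5=1, N6=0, giving Y1=1, Y2=0. Observed Y1=1, Y2=1.
Test 1: faults giving observed Y1=1, Y2=1 are {N2 stuck-at-0, N2 inverted output, N3 stuck-at-0, N3 inverted output, N6 stuck-at-1, N6 inverted output}.
Test 2 (A=1, B=1, C=0, D=0): fault-free N0=0, N1=0, N2=0, N3=1, N4=0, N5=1, N6=0 → Y1=1, Y2=0; observed Y1=1, Y2=0. Eliminates N2 inverted output, N3 stuck-at-0, N3 inverted output, N6 stuck-at-1, N6 inverted output.
Only N2 stuck-at-0 is consistent with every test.

N2 stuck-at-0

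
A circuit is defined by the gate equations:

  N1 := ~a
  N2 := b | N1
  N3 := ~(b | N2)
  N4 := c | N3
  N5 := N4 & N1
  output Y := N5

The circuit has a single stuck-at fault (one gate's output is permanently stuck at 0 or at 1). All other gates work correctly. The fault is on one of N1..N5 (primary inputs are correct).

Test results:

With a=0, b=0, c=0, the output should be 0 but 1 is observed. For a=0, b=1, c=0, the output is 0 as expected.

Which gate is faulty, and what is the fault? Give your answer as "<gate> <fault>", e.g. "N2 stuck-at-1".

N2 stuck-at-0

Fault-free values for test 1 (a=0, b=0, c=0): N1=1, N2=1, N3=0, N4=0, N5=0, giving Y=0. Observed 1.
Test 1: faults giving observed 1 are {N2 stuck-at-0, N3 stuck-at-1, N4 stuck-at-1, N5 stuck-at-1}.
Test 2 (a=0, b=1, c=0): fault-free N1=1, N2=1, N3=0, N4=0, N5=0 → 0; observed 0. Eliminates N3 stuck-at-1, N4 stuck-at-1, N5 stuck-at-1.
Only N2 stuck-at-0 is consistent with every test.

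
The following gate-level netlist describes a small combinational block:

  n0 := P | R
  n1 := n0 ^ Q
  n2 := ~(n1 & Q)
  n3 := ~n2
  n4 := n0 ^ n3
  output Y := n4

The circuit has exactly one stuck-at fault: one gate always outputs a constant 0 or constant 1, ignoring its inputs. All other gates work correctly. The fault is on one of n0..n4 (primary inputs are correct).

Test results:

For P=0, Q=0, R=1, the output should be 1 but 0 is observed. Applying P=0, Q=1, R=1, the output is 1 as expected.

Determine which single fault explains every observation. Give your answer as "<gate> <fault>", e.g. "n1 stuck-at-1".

Fault-free values for test 1 (P=0, Q=0, R=1): n0=1, n1=1, n2=1, n3=0, n4=1, giving Y=1. Observed 0.
Test 1: faults giving observed 0 are {n0 stuck-at-0, n2 stuck-at-0, n3 stuck-at-1, n4 stuck-at-0}.
Test 2 (P=0, Q=1, R=1): fault-free n0=1, n1=0, n2=1, n3=0, n4=1 → 1; observed 1. Eliminates n2 stuck-at-0, n3 stuck-at-1, n4 stuck-at-0.
Only n0 stuck-at-0 is consistent with every test.

n0 stuck-at-0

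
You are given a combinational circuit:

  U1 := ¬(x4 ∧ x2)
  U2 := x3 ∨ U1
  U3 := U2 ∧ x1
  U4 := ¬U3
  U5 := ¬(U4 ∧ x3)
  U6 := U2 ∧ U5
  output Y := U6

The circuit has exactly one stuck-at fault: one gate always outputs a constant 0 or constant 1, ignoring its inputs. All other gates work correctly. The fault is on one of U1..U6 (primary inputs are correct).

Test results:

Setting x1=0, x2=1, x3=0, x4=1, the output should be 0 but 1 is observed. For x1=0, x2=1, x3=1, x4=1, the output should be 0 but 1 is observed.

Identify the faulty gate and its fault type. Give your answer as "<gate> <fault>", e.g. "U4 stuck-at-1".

Fault-free values for test 1 (x1=0, x2=1, x3=0, x4=1): U1=0, U2=0, U3=0, U4=1, U5=1, U6=0, giving Y=0. Observed 1.
Test 1: faults giving observed 1 are {U1 stuck-at-1, U2 stuck-at-1, U6 stuck-at-1}.
Test 2 (x1=0, x2=1, x3=1, x4=1): fault-free U1=0, U2=1, U3=0, U4=1, U5=0, U6=0 → 0; observed 1. Eliminates U1 stuck-at-1, U2 stuck-at-1.
Only U6 stuck-at-1 is consistent with every test.

U6 stuck-at-1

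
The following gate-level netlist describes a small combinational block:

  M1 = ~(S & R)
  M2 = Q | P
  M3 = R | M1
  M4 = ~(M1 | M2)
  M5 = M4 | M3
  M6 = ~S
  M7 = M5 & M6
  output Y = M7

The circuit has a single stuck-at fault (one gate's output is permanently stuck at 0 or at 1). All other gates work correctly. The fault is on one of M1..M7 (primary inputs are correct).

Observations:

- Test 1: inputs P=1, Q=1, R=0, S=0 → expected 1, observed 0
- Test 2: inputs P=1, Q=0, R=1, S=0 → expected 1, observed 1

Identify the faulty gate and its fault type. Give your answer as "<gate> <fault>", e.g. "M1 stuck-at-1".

M1 stuck-at-0

Fault-free values for test 1 (P=1, Q=1, R=0, S=0): M1=1, M2=1, M3=1, M4=0, M5=1, M6=1, M7=1, giving Y=1. Observed 0.
Test 1: faults giving observed 0 are {M1 stuck-at-0, M3 stuck-at-0, M5 stuck-at-0, M6 stuck-at-0, M7 stuck-at-0}.
Test 2 (P=1, Q=0, R=1, S=0): fault-free M1=1, M2=1, M3=1, M4=0, M5=1, M6=1, M7=1 → 1; observed 1. Eliminates M3 stuck-at-0, M5 stuck-at-0, M6 stuck-at-0, M7 stuck-at-0.
Only M1 stuck-at-0 is consistent with every test.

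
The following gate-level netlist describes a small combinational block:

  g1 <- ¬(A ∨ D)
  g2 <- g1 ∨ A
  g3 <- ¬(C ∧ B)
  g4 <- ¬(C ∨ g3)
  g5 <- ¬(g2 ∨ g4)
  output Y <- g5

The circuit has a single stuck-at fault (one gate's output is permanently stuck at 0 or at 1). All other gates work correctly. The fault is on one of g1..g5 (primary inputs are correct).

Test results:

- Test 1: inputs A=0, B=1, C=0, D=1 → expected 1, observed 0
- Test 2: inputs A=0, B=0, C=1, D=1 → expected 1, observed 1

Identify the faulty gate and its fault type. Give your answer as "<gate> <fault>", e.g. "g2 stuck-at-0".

g3 stuck-at-0

Fault-free values for test 1 (A=0, B=1, C=0, D=1): g1=0, g2=0, g3=1, g4=0, g5=1, giving Y=1. Observed 0.
Test 1: faults giving observed 0 are {g1 stuck-at-1, g2 stuck-at-1, g3 stuck-at-0, g4 stuck-at-1, g5 stuck-at-0}.
Test 2 (A=0, B=0, C=1, D=1): fault-free g1=0, g2=0, g3=1, g4=0, g5=1 → 1; observed 1. Eliminates g1 stuck-at-1, g2 stuck-at-1, g4 stuck-at-1, g5 stuck-at-0.
Only g3 stuck-at-0 is consistent with every test.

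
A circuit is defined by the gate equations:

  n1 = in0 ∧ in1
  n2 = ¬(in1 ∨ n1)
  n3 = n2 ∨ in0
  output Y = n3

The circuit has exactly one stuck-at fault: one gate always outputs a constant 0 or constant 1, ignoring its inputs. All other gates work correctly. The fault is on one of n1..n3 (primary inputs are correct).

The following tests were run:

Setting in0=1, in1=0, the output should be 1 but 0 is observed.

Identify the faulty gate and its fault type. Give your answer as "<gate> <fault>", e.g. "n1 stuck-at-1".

n3 stuck-at-0

Fault-free values for test 1 (in0=1, in1=0): n1=0, n2=1, n3=1, giving Y=1. Observed 0.
Test 1: faults giving observed 0 are {n3 stuck-at-0}.
Only n3 stuck-at-0 is consistent with every test.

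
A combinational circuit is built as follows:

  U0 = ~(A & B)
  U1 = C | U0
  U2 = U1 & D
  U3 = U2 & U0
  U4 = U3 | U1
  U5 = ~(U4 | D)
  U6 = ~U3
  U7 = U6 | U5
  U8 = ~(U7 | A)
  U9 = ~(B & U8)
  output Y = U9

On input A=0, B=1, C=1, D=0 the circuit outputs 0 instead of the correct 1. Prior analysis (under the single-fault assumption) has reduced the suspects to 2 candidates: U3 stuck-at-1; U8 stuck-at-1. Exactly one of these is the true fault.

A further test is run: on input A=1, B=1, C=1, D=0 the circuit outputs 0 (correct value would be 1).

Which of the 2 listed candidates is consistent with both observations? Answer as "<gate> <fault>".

U8 stuck-at-1

Evaluate each candidate on input A=1, B=1, C=1, D=0:
  U3 stuck-at-1: U0=0, U1=1, U2=0, U3=1 [stuck-at-1], U4=1, U5=0, U6=0, U7=0, U8=0, U9=1 → 1 — eliminated
  U8 stuck-at-1: U0=0, U1=1, U2=0, U3=0, U4=1, U5=0, U6=1, U7=1, U8=1 [stuck-at-1], U9=0 → 0 — matches
Only U8 stuck-at-1 reproduces the observed 0.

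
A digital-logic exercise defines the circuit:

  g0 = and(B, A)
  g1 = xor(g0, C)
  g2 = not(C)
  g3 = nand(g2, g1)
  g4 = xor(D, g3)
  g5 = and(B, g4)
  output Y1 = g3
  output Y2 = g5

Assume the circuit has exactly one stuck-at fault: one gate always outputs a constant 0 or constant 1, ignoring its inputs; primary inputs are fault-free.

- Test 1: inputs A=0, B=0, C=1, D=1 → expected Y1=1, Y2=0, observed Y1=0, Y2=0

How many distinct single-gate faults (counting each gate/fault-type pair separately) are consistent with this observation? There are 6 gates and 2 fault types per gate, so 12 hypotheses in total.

2

Fault-free: g0=0, g1=1, g2=0, g3=1, g4=0, g5=0 → Y1=1, Y2=0. Observed Y1=0, Y2=0.
  g0 stuck-at-0: output Y1=1, Y2=0 ✗
  g0 stuck-at-1: output Y1=1, Y2=0 ✗
  g1 stuck-at-0: output Y1=1, Y2=0 ✗
  g1 stuck-at-1: output Y1=1, Y2=0 ✗
  g2 stuck-at-0: output Y1=1, Y2=0 ✗
  g2 stuck-at-1: output Y1=0, Y2=0 ✓
  g3 stuck-at-0: output Y1=0, Y2=0 ✓
  g3 stuck-at-1: output Y1=1, Y2=0 ✗
  g4 stuck-at-0: output Y1=1, Y2=0 ✗
  g4 stuck-at-1: output Y1=1, Y2=0 ✗
  g5 stuck-at-0: output Y1=1, Y2=0 ✗
  g5 stuck-at-1: output Y1=1, Y2=1 ✗
Consistent faults: {g2 stuck-at-1, g3 stuck-at-0} — 2 in all.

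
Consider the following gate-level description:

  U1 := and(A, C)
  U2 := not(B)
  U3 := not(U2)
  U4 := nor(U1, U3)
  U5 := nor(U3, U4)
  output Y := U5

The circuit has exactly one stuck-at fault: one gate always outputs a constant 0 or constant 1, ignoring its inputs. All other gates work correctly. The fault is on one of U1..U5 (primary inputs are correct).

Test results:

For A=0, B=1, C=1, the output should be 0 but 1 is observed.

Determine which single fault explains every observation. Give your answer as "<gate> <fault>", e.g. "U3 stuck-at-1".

Fault-free values for test 1 (A=0, B=1, C=1): U1=0, U2=0, U3=1, U4=0, U5=0, giving Y=0. Observed 1.
Test 1: faults giving observed 1 are {U5 stuck-at-1}.
Only U5 stuck-at-1 is consistent with every test.

U5 stuck-at-1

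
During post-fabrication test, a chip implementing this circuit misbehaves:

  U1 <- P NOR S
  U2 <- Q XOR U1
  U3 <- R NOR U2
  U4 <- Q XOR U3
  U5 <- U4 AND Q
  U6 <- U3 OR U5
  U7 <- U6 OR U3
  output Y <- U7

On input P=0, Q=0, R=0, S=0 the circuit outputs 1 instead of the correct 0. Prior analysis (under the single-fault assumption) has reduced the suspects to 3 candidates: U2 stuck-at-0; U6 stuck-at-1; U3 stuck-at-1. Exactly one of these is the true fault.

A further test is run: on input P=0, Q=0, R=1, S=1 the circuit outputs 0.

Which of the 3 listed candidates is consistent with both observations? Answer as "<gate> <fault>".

Evaluate each candidate on input P=0, Q=0, R=1, S=1:
  U2 stuck-at-0: U1=0, U2=0 [stuck-at-0], U3=0, U4=0, U5=0, U6=0, U7=0 → 0 — matches
  U6 stuck-at-1: U1=0, U2=0, U3=0, U4=0, U5=0, U6=1 [stuck-at-1], U7=1 → 1 — eliminated
  U3 stuck-at-1: U1=0, U2=0, U3=1 [stuck-at-1], U4=1, U5=0, U6=1, U7=1 → 1 — eliminated
Only U2 stuck-at-0 reproduces the observed 0.

U2 stuck-at-0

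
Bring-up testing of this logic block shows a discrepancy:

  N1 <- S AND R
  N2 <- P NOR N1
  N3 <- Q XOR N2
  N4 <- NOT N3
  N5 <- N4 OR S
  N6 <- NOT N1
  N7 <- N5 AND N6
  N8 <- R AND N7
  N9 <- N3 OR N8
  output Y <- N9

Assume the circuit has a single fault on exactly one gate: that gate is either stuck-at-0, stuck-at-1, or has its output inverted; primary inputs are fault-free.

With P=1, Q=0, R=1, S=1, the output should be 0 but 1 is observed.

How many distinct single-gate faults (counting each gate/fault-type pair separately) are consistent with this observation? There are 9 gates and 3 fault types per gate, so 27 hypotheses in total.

14

Fault-free: N1=1, N2=0, N3=0, N4=1, N5=1, N6=0, N7=0, N8=0, N9=0 → 0. Observed 1.
  N1: stuck-at-0, inverted output ✓; others ✗
  N2: stuck-at-1, inverted output ✓; others ✗
  N3: stuck-at-1, inverted output ✓; others ✗
  N4: none of the 3 fault types match ✗
  N5: none of the 3 fault types match ✗
  N6: stuck-at-1, inverted output ✓; others ✗
  N7: stuck-at-1, inverted output ✓; others ✗
  N8: stuck-at-1, inverted output ✓; others ✗
  N9: stuck-at-1, inverted output ✓; others ✗
Consistent faults: {N1 stuck-at-0, N1 inverted output, N2 stuck-at-1, N2 inverted output, N3 stuck-at-1, N3 inverted output, N6 stuck-at-1, N6 inverted output, N7 stuck-at-1, N7 inverted output, N8 stuck-at-1, N8 inverted output, N9 stuck-at-1, N9 inverted output} — 14 in all.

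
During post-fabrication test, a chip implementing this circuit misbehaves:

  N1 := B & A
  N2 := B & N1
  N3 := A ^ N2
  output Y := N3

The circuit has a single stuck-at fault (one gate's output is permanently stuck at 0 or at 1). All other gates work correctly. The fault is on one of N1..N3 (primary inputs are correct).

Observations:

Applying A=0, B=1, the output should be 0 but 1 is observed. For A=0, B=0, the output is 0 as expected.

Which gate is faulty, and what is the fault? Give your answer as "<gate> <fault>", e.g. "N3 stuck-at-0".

N1 stuck-at-1

Fault-free values for test 1 (A=0, B=1): N1=0, N2=0, N3=0, giving Y=0. Observed 1.
Test 1: faults giving observed 1 are {N1 stuck-at-1, N2 stuck-at-1, N3 stuck-at-1}.
Test 2 (A=0, B=0): fault-free N1=0, N2=0, N3=0 → 0; observed 0. Eliminates N2 stuck-at-1, N3 stuck-at-1.
Only N1 stuck-at-1 is consistent with every test.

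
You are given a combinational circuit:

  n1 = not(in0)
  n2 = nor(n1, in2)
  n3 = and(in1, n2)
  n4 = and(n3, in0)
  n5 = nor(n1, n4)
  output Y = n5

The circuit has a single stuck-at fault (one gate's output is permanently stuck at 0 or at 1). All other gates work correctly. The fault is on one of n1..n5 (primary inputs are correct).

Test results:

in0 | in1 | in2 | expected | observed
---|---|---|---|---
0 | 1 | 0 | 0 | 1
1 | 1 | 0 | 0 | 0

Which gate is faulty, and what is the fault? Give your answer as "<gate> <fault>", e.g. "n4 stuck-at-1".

n1 stuck-at-0

Fault-free values for test 1 (in0=0, in1=1, in2=0): n1=1, n2=0, n3=0, n4=0, n5=0, giving Y=0. Observed 1.
Test 1: faults giving observed 1 are {n1 stuck-at-0, n5 stuck-at-1}.
Test 2 (in0=1, in1=1, in2=0): fault-free n1=0, n2=1, n3=1, n4=1, n5=0 → 0; observed 0. Eliminates n5 stuck-at-1.
Only n1 stuck-at-0 is consistent with every test.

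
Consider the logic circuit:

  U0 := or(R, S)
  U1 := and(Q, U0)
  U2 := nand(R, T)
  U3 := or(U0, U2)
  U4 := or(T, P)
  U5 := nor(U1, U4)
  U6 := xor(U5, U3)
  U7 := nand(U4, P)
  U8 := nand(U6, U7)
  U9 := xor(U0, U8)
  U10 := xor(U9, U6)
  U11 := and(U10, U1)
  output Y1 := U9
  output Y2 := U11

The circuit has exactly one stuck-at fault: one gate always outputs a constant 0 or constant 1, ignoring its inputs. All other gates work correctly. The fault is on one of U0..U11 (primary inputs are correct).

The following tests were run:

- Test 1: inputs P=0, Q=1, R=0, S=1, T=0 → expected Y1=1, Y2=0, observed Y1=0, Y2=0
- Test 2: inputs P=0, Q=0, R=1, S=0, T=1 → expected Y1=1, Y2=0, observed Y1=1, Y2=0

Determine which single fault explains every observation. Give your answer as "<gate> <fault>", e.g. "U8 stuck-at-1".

Fault-free values for test 1 (P=0, Q=1, R=0, S=1, T=0): U0=1, U1=1, U2=1, U3=1, U4=0, U5=0, U6=1, U7=1, U8=0, U9=1, U10=0, U11=0, giving Y1=1, Y2=0. Observed Y1=0, Y2=0.
Test 1: faults giving observed Y1=0, Y2=0 are {U1 stuck-at-0, U3 stuck-at-0, U5 stuck-at-1, U6 stuck-at-0}.
Test 2 (P=0, Q=0, R=1, S=0, T=1): fault-free U0=1, U1=0, U2=0, U3=1, U4=1, U5=0, U6=1, U7=1, U8=0, U9=1, U10=0, U11=0 → Y1=1, Y2=0; observed Y1=1, Y2=0. Eliminates U3 stuck-at-0, U5 stuck-at-1, U6 stuck-at-0.
Only U1 stuck-at-0 is consistent with every test.

U1 stuck-at-0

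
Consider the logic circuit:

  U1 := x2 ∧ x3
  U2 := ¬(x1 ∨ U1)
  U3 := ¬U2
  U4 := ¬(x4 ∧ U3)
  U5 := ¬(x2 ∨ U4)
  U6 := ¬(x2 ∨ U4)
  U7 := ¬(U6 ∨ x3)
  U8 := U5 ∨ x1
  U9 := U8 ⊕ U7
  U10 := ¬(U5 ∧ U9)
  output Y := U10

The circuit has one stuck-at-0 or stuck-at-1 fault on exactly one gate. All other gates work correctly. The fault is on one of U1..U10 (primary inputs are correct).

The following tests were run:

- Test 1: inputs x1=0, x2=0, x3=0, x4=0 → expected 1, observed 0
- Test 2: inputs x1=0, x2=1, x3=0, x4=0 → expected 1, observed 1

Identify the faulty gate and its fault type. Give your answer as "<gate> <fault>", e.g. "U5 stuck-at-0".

U4 stuck-at-0

Fault-free values for test 1 (x1=0, x2=0, x3=0, x4=0): U1=0, U2=1, U3=0, U4=1, U5=0, U6=0, U7=1, U8=0, U9=1, U10=1, giving Y=1. Observed 0.
Test 1: faults giving observed 0 are {U4 stuck-at-0, U10 stuck-at-0}.
Test 2 (x1=0, x2=1, x3=0, x4=0): fault-free U1=0, U2=1, U3=0, U4=1, U5=0, U6=0, U7=1, U8=0, U9=1, U10=1 → 1; observed 1. Eliminates U10 stuck-at-0.
Only U4 stuck-at-0 is consistent with every test.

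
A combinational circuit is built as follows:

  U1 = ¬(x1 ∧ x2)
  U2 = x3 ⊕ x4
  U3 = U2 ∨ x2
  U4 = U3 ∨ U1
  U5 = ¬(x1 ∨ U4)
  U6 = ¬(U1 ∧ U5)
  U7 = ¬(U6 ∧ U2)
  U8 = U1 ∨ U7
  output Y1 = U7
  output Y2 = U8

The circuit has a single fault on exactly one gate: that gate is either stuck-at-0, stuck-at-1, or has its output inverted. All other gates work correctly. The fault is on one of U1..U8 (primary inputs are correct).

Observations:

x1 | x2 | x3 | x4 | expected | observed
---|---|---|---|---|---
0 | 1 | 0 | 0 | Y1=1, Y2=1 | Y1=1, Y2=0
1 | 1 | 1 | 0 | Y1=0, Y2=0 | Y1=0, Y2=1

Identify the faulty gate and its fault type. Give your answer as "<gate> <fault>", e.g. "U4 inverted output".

Fault-free values for test 1 (x1=0, x2=1, x3=0, x4=0): U1=1, U2=0, U3=1, U4=1, U5=0, U6=1, U7=1, U8=1, giving Y1=1, Y2=1. Observed Y1=1, Y2=0.
Test 1: faults giving observed Y1=1, Y2=0 are {U8 stuck-at-0, U8 inverted output}.
Test 2 (x1=1, x2=1, x3=1, x4=0): fault-free U1=0, U2=1, U3=1, U4=1, U5=0, U6=1, U7=0, U8=0 → Y1=0, Y2=0; observed Y1=0, Y2=1. Eliminates U8 stuck-at-0.
Only U8 inverted output is consistent with every test.

U8 inverted output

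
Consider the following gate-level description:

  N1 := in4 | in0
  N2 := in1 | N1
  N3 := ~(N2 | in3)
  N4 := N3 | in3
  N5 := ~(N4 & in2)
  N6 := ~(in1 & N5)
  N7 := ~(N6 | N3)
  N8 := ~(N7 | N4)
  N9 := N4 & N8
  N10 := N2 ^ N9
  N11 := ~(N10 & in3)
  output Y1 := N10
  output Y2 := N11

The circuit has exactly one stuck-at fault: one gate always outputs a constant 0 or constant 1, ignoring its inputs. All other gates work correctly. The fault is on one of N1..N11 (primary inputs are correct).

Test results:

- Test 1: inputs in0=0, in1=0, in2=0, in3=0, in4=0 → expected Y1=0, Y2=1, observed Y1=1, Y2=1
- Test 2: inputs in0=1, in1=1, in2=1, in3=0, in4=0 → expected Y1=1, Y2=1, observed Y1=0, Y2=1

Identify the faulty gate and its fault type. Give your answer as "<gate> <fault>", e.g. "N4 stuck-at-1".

Fault-free values for test 1 (in0=0, in1=0, in2=0, in3=0, in4=0): N1=0, N2=0, N3=1, N4=1, N5=1, N6=1, N7=0, N8=0, N9=0, N10=0, N11=1, giving Y1=0, Y2=1. Observed Y1=1, Y2=1.
Test 1: faults giving observed Y1=1, Y2=1 are {N1 stuck-at-1, N2 stuck-at-1, N8 stuck-at-1, N9 stuck-at-1, N10 stuck-at-1}.
Test 2 (in0=1, in1=1, in2=1, in3=0, in4=0): fault-free N1=1, N2=1, N3=0, N4=0, N5=1, N6=0, N7=1, N8=0, N9=0, N10=1, N11=1 → Y1=1, Y2=1; observed Y1=0, Y2=1. Eliminates N1 stuck-at-1, N2 stuck-at-1, N8 stuck-at-1, N10 stuck-at-1.
Only N9 stuck-at-1 is consistent with every test.

N9 stuck-at-1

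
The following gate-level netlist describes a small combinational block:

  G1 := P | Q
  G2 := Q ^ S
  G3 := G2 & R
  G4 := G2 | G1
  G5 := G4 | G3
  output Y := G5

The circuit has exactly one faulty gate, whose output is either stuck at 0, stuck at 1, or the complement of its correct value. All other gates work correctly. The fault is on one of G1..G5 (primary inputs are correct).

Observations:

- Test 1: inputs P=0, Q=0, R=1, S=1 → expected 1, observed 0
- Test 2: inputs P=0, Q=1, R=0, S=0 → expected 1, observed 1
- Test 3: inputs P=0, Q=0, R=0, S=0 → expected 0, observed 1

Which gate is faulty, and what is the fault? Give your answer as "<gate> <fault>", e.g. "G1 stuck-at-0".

G2 inverted output

Fault-free values for test 1 (P=0, Q=0, R=1, S=1): G1=0, G2=1, G3=1, G4=1, G5=1, giving Y=1. Observed 0.
Test 1: faults giving observed 0 are {G2 stuck-at-0, G2 inverted output, G5 stuck-at-0, G5 inverted output}.
Test 2 (P=0, Q=1, R=0, S=0): fault-free G1=1, G2=1, G3=0, G4=1, G5=1 → 1; observed 1. Eliminates G5 stuck-at-0, G5 inverted output.
Test 3 (P=0, Q=0, R=0, S=0): fault-free G1=0, G2=0, G3=0, G4=0, G5=0 → 0; observed 1. Eliminates G2 stuck-at-0.
Only G2 inverted output is consistent with every test.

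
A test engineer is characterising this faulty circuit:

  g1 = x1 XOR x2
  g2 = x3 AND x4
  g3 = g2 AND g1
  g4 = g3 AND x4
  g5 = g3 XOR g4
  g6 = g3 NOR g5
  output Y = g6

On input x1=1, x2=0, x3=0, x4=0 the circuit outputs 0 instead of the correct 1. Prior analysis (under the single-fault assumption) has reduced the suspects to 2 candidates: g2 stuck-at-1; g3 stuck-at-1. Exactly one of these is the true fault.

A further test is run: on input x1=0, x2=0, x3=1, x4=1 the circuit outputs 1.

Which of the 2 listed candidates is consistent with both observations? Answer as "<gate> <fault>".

g2 stuck-at-1

Evaluate each candidate on input x1=0, x2=0, x3=1, x4=1:
  g2 stuck-at-1: g1=0, g2=1 [stuck-at-1], g3=0, g4=0, g5=0, g6=1 → 1 — matches
  g3 stuck-at-1: g1=0, g2=1, g3=1 [stuck-at-1], g4=1, g5=0, g6=0 → 0 — eliminated
Only g2 stuck-at-1 reproduces the observed 1.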